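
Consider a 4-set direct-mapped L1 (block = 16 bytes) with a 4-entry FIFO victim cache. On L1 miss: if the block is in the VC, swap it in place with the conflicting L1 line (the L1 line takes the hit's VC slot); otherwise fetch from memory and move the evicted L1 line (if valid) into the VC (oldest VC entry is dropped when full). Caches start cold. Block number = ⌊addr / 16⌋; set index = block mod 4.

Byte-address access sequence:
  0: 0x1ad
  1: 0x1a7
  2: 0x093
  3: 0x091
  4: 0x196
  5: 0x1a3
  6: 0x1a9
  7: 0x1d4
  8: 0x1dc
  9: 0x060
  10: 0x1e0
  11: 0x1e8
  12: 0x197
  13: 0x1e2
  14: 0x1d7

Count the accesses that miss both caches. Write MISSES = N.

MISSES = 6

0: 0x1ad (blk 26, set 2) → MISS  vc=[]
1: 0x1a7 (blk 26, set 2) → L1-HIT  vc=[]
2: 0x93 (blk 9, set 1) → MISS  vc=[]
3: 0x91 (blk 9, set 1) → L1-HIT  vc=[]
4: 0x196 (blk 25, set 1) → MISS  vc=[9]
5: 0x1a3 (blk 26, set 2) → L1-HIT  vc=[9]
6: 0x1a9 (blk 26, set 2) → L1-HIT  vc=[9]
7: 0x1d4 (blk 29, set 1) → MISS  vc=[9, 25]
8: 0x1dc (blk 29, set 1) → L1-HIT  vc=[9, 25]
9: 0x60 (blk 6, set 2) → MISS  vc=[9, 25, 26]
10: 0x1e0 (blk 30, set 2) → MISS  vc=[9, 25, 26, 6]
11: 0x1e8 (blk 30, set 2) → L1-HIT  vc=[9, 25, 26, 6]
12: 0x197 (blk 25, set 1) → VC-HIT  vc=[9, 29, 26, 6]
13: 0x1e2 (blk 30, set 2) → L1-HIT  vc=[9, 29, 26, 6]
14: 0x1d7 (blk 29, set 1) → VC-HIT  vc=[9, 25, 26, 6]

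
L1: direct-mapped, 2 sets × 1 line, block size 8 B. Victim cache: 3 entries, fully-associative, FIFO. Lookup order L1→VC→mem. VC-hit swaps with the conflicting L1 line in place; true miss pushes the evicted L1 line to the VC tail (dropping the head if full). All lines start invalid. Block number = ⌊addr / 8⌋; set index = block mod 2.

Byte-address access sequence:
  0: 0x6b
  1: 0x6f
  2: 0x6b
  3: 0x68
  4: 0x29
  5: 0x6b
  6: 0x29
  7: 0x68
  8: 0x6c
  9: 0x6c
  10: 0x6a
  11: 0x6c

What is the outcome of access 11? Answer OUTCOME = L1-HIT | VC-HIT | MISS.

OUTCOME = L1-HIT

  [0] addr=0x6b blk=13 s=1: MISS | VC []
  [1] addr=0x6f blk=13 s=1: L1-HIT | VC []
  [2] addr=0x6b blk=13 s=1: L1-HIT | VC []
  [3] addr=0x68 blk=13 s=1: L1-HIT | VC []
  [4] addr=0x29 blk=5 s=1: MISS | VC [13]
  [5] addr=0x6b blk=13 s=1: VC-HIT | VC [5]
  [6] addr=0x29 blk=5 s=1: VC-HIT | VC [13]
  [7] addr=0x68 blk=13 s=1: VC-HIT | VC [5]
  [8] addr=0x6c blk=13 s=1: L1-HIT | VC [5]
  [9] addr=0x6c blk=13 s=1: L1-HIT | VC [5]
  [10] addr=0x6a blk=13 s=1: L1-HIT | VC [5]
  [11] addr=0x6c blk=13 s=1: L1-HIT | VC [5]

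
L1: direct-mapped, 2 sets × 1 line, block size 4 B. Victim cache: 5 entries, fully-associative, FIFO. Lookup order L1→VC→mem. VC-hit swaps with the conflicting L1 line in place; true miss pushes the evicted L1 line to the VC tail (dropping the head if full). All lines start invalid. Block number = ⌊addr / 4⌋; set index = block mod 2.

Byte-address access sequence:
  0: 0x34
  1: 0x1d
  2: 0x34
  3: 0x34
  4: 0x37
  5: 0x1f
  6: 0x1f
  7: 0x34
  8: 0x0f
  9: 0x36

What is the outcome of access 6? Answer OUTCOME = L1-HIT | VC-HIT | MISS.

OUTCOME = L1-HIT

#0 0x34→b13/s1 MISS; vc=[]
#1 0x1d→b7/s1 MISS; vc=[13]
#2 0x34→b13/s1 VC-HIT; vc=[7]
#3 0x34→b13/s1 L1-HIT; vc=[7]
#4 0x37→b13/s1 L1-HIT; vc=[7]
#5 0x1f→b7/s1 VC-HIT; vc=[13]
#6 0x1f→b7/s1 L1-HIT; vc=[13]
#7 0x34→b13/s1 VC-HIT; vc=[7]
#8 0xf→b3/s1 MISS; vc=[7,13]
#9 0x36→b13/s1 VC-HIT; vc=[7,3]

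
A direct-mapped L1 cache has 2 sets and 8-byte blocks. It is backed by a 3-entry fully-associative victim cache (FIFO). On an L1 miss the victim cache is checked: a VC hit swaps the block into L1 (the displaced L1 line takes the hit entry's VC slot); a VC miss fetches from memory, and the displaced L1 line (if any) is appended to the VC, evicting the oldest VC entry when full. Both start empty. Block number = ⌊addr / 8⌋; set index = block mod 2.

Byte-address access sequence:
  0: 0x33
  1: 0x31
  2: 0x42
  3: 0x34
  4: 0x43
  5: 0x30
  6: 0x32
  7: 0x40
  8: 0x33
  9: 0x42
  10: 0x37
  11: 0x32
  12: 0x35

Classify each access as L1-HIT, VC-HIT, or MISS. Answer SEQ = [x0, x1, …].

SEQ = [MISS, L1-HIT, MISS, VC-HIT, VC-HIT, VC-HIT, L1-HIT, VC-HIT, VC-HIT, VC-HIT, VC-HIT, L1-HIT, L1-HIT]

0: 0x33 (blk 6, set 0) → MISS  vc=[]
1: 0x31 (blk 6, set 0) → L1-HIT  vc=[]
2: 0x42 (blk 8, set 0) → MISS  vc=[6]
3: 0x34 (blk 6, set 0) → VC-HIT  vc=[8]
4: 0x43 (blk 8, set 0) → VC-HIT  vc=[6]
5: 0x30 (blk 6, set 0) → VC-HIT  vc=[8]
6: 0x32 (blk 6, set 0) → L1-HIT  vc=[8]
7: 0x40 (blk 8, set 0) → VC-HIT  vc=[6]
8: 0x33 (blk 6, set 0) → VC-HIT  vc=[8]
9: 0x42 (blk 8, set 0) → VC-HIT  vc=[6]
10: 0x37 (blk 6, set 0) → VC-HIT  vc=[8]
11: 0x32 (blk 6, set 0) → L1-HIT  vc=[8]
12: 0x35 (blk 6, set 0) → L1-HIT  vc=[8]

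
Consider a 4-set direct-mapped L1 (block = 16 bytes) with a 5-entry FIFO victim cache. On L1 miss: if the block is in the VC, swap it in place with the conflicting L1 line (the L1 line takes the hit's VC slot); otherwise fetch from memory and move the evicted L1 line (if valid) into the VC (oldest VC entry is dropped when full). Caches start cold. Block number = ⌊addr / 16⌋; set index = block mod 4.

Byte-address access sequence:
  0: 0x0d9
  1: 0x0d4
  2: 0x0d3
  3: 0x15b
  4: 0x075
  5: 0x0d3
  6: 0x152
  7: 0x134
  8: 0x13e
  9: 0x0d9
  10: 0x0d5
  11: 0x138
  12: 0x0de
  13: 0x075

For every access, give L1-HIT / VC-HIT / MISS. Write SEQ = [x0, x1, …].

0: 0xd9 (blk 13, set 1) → MISS  vc=[]
1: 0xd4 (blk 13, set 1) → L1-HIT  vc=[]
2: 0xd3 (blk 13, set 1) → L1-HIT  vc=[]
3: 0x15b (blk 21, set 1) → MISS  vc=[13]
4: 0x75 (blk 7, set 3) → MISS  vc=[13]
5: 0xd3 (blk 13, set 1) → VC-HIT  vc=[21]
6: 0x152 (blk 21, set 1) → VC-HIT  vc=[13]
7: 0x134 (blk 19, set 3) → MISS  vc=[13, 7]
8: 0x13e (blk 19, set 3) → L1-HIT  vc=[13, 7]
9: 0xd9 (blk 13, set 1) → VC-HIT  vc=[21, 7]
10: 0xd5 (blk 13, set 1) → L1-HIT  vc=[21, 7]
11: 0x138 (blk 19, set 3) → L1-HIT  vc=[21, 7]
12: 0xde (blk 13, set 1) → L1-HIT  vc=[21, 7]
13: 0x75 (blk 7, set 3) → VC-HIT  vc=[21, 19]

SEQ = [MISS, L1-HIT, L1-HIT, MISS, MISS, VC-HIT, VC-HIT, MISS, L1-HIT, VC-HIT, L1-HIT, L1-HIT, L1-HIT, VC-HIT]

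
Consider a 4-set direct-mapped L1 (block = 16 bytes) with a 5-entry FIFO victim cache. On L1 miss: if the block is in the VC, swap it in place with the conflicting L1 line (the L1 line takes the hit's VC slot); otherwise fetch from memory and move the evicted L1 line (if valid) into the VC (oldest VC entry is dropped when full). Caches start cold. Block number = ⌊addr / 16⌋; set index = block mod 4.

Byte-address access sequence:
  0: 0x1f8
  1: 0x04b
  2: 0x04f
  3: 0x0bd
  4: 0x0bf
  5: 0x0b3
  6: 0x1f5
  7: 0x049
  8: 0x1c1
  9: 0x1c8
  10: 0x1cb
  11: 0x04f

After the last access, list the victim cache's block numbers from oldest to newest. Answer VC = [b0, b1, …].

VC = [11, 28]

0: 0x1f8 (blk 31, set 3) → MISS  vc=[]
1: 0x4b (blk 4, set 0) → MISS  vc=[]
2: 0x4f (blk 4, set 0) → L1-HIT  vc=[]
3: 0xbd (blk 11, set 3) → MISS  vc=[31]
4: 0xbf (blk 11, set 3) → L1-HIT  vc=[31]
5: 0xb3 (blk 11, set 3) → L1-HIT  vc=[31]
6: 0x1f5 (blk 31, set 3) → VC-HIT  vc=[11]
7: 0x49 (blk 4, set 0) → L1-HIT  vc=[11]
8: 0x1c1 (blk 28, set 0) → MISS  vc=[11, 4]
9: 0x1c8 (blk 28, set 0) → L1-HIT  vc=[11, 4]
10: 0x1cb (blk 28, set 0) → L1-HIT  vc=[11, 4]
11: 0x4f (blk 4, set 0) → VC-HIT  vc=[11, 28]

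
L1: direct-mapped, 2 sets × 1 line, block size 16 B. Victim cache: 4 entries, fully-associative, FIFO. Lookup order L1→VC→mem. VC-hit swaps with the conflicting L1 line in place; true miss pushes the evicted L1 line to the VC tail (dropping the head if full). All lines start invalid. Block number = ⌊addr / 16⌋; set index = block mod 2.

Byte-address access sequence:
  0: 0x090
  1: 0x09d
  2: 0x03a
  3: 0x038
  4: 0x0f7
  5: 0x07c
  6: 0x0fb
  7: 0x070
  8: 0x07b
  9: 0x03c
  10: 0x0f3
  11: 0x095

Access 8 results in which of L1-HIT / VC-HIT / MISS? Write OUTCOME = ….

OUTCOME = L1-HIT

  [0] addr=0x90 blk=9 s=1: MISS | VC []
  [1] addr=0x9d blk=9 s=1: L1-HIT | VC []
  [2] addr=0x3a blk=3 s=1: MISS | VC [9]
  [3] addr=0x38 blk=3 s=1: L1-HIT | VC [9]
  [4] addr=0xf7 blk=15 s=1: MISS | VC [9, 3]
  [5] addr=0x7c blk=7 s=1: MISS | VC [9, 3, 15]
  [6] addr=0xfb blk=15 s=1: VC-HIT | VC [9, 3, 7]
  [7] addr=0x70 blk=7 s=1: VC-HIT | VC [9, 3, 15]
  [8] addr=0x7b blk=7 s=1: L1-HIT | VC [9, 3, 15]
  [9] addr=0x3c blk=3 s=1: VC-HIT | VC [9, 7, 15]
  [10] addr=0xf3 blk=15 s=1: VC-HIT | VC [9, 7, 3]
  [11] addr=0x95 blk=9 s=1: VC-HIT | VC [15, 7, 3]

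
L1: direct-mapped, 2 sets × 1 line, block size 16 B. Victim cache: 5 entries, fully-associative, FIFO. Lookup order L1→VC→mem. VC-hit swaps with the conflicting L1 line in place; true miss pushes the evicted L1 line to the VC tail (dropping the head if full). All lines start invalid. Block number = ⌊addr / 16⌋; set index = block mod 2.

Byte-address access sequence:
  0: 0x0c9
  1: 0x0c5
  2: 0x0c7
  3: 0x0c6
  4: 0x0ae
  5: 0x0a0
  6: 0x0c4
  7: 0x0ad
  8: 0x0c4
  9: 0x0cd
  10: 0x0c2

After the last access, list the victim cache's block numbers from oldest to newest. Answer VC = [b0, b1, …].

VC = [10]

  [0] addr=0xc9 blk=12 s=0: MISS | VC []
  [1] addr=0xc5 blk=12 s=0: L1-HIT | VC []
  [2] addr=0xc7 blk=12 s=0: L1-HIT | VC []
  [3] addr=0xc6 blk=12 s=0: L1-HIT | VC []
  [4] addr=0xae blk=10 s=0: MISS | VC [12]
  [5] addr=0xa0 blk=10 s=0: L1-HIT | VC [12]
  [6] addr=0xc4 blk=12 s=0: VC-HIT | VC [10]
  [7] addr=0xad blk=10 s=0: VC-HIT | VC [12]
  [8] addr=0xc4 blk=12 s=0: VC-HIT | VC [10]
  [9] addr=0xcd blk=12 s=0: L1-HIT | VC [10]
  [10] addr=0xc2 blk=12 s=0: L1-HIT | VC [10]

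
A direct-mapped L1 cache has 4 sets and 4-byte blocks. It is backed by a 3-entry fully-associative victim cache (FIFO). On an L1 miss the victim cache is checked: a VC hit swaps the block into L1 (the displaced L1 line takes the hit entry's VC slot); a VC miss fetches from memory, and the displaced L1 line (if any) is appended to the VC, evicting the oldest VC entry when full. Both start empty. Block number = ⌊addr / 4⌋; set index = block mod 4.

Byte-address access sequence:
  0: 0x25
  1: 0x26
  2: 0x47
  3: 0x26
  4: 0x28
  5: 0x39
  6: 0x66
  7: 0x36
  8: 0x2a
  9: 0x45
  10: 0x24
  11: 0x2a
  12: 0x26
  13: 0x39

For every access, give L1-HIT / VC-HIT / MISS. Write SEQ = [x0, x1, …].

  [0] addr=0x25 blk=9 s=1: MISS | VC []
  [1] addr=0x26 blk=9 s=1: L1-HIT | VC []
  [2] addr=0x47 blk=17 s=1: MISS | VC [9]
  [3] addr=0x26 blk=9 s=1: VC-HIT | VC [17]
  [4] addr=0x28 blk=10 s=2: MISS | VC [17]
  [5] addr=0x39 blk=14 s=2: MISS | VC [17, 10]
  [6] addr=0x66 blk=25 s=1: MISS | VC [17, 10, 9]
  [7] addr=0x36 blk=13 s=1: MISS | VC [10, 9, 25]
  [8] addr=0x2a blk=10 s=2: VC-HIT | VC [14, 9, 25]
  [9] addr=0x45 blk=17 s=1: MISS | VC [9, 25, 13]
  [10] addr=0x24 blk=9 s=1: VC-HIT | VC [17, 25, 13]
  [11] addr=0x2a blk=10 s=2: L1-HIT | VC [17, 25, 13]
  [12] addr=0x26 blk=9 s=1: L1-HIT | VC [17, 25, 13]
  [13] addr=0x39 blk=14 s=2: MISS | VC [25, 13, 10]

SEQ = [MISS, L1-HIT, MISS, VC-HIT, MISS, MISS, MISS, MISS, VC-HIT, MISS, VC-HIT, L1-HIT, L1-HIT, MISS]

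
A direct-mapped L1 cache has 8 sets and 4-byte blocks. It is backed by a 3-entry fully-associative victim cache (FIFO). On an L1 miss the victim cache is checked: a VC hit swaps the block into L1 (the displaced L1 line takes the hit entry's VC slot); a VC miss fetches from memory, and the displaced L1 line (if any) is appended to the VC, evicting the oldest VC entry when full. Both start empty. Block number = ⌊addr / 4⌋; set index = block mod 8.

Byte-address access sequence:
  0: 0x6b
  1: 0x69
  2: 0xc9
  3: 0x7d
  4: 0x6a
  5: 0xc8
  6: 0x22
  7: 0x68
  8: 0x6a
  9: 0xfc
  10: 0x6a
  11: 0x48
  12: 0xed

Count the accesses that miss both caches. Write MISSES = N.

MISSES = 7

  [0] addr=0x6b blk=26 s=2: MISS | VC []
  [1] addr=0x69 blk=26 s=2: L1-HIT | VC []
  [2] addr=0xc9 blk=50 s=2: MISS | VC [26]
  [3] addr=0x7d blk=31 s=7: MISS | VC [26]
  [4] addr=0x6a blk=26 s=2: VC-HIT | VC [50]
  [5] addr=0xc8 blk=50 s=2: VC-HIT | VC [26]
  [6] addr=0x22 blk=8 s=0: MISS | VC [26]
  [7] addr=0x68 blk=26 s=2: VC-HIT | VC [50]
  [8] addr=0x6a blk=26 s=2: L1-HIT | VC [50]
  [9] addr=0xfc blk=63 s=7: MISS | VC [50, 31]
  [10] addr=0x6a blk=26 s=2: L1-HIT | VC [50, 31]
  [11] addr=0x48 blk=18 s=2: MISS | VC [50, 31, 26]
  [12] addr=0xed blk=59 s=3: MISS | VC [50, 31, 26]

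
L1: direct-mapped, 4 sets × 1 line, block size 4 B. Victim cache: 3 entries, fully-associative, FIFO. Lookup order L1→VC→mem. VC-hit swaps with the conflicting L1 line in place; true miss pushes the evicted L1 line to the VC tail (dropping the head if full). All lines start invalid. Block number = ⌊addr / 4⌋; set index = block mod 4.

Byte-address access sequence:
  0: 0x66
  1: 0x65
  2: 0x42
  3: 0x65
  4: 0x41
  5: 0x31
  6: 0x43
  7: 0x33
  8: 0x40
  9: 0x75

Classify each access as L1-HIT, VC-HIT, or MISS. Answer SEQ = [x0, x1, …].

#0 0x66→b25/s1 MISS; vc=[]
#1 0x65→b25/s1 L1-HIT; vc=[]
#2 0x42→b16/s0 MISS; vc=[]
#3 0x65→b25/s1 L1-HIT; vc=[]
#4 0x41→b16/s0 L1-HIT; vc=[]
#5 0x31→b12/s0 MISS; vc=[16]
#6 0x43→b16/s0 VC-HIT; vc=[12]
#7 0x33→b12/s0 VC-HIT; vc=[16]
#8 0x40→b16/s0 VC-HIT; vc=[12]
#9 0x75→b29/s1 MISS; vc=[12,25]

SEQ = [MISS, L1-HIT, MISS, L1-HIT, L1-HIT, MISS, VC-HIT, VC-HIT, VC-HIT, MISS]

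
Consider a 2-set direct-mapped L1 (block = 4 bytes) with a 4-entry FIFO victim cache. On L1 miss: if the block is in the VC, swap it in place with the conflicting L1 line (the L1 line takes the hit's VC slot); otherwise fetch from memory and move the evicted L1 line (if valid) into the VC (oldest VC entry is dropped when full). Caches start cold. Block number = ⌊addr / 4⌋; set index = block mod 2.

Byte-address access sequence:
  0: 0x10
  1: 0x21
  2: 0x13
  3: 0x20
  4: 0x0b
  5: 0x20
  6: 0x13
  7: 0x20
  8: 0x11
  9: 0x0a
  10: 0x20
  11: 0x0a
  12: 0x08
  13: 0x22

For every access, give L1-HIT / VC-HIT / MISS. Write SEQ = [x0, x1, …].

0: 0x10 (blk 4, set 0) → MISS  vc=[]
1: 0x21 (blk 8, set 0) → MISS  vc=[4]
2: 0x13 (blk 4, set 0) → VC-HIT  vc=[8]
3: 0x20 (blk 8, set 0) → VC-HIT  vc=[4]
4: 0xb (blk 2, set 0) → MISS  vc=[4, 8]
5: 0x20 (blk 8, set 0) → VC-HIT  vc=[4, 2]
6: 0x13 (blk 4, set 0) → VC-HIT  vc=[8, 2]
7: 0x20 (blk 8, set 0) → VC-HIT  vc=[4, 2]
8: 0x11 (blk 4, set 0) → VC-HIT  vc=[8, 2]
9: 0xa (blk 2, set 0) → VC-HIT  vc=[8, 4]
10: 0x20 (blk 8, set 0) → VC-HIT  vc=[2, 4]
11: 0xa (blk 2, set 0) → VC-HIT  vc=[8, 4]
12: 0x8 (blk 2, set 0) → L1-HIT  vc=[8, 4]
13: 0x22 (blk 8, set 0) → VC-HIT  vc=[2, 4]

SEQ = [MISS, MISS, VC-HIT, VC-HIT, MISS, VC-HIT, VC-HIT, VC-HIT, VC-HIT, VC-HIT, VC-HIT, VC-HIT, L1-HIT, VC-HIT]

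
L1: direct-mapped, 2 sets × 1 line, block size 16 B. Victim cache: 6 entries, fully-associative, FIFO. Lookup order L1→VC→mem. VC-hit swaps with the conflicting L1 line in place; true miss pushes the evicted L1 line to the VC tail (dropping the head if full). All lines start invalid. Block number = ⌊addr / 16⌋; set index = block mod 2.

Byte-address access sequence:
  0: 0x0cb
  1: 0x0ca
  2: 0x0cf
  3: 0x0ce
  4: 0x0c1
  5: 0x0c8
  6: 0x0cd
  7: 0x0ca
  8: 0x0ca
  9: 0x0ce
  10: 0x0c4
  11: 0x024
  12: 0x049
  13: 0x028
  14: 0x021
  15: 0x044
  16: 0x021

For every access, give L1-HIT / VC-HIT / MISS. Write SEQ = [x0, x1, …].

SEQ = [MISS, L1-HIT, L1-HIT, L1-HIT, L1-HIT, L1-HIT, L1-HIT, L1-HIT, L1-HIT, L1-HIT, L1-HIT, MISS, MISS, VC-HIT, L1-HIT, VC-HIT, VC-HIT]

  [0] addr=0xcb blk=12 s=0: MISS | VC []
  [1] addr=0xca blk=12 s=0: L1-HIT | VC []
  [2] addr=0xcf blk=12 s=0: L1-HIT | VC []
  [3] addr=0xce blk=12 s=0: L1-HIT | VC []
  [4] addr=0xc1 blk=12 s=0: L1-HIT | VC []
  [5] addr=0xc8 blk=12 s=0: L1-HIT | VC []
  [6] addr=0xcd blk=12 s=0: L1-HIT | VC []
  [7] addr=0xca blk=12 s=0: L1-HIT | VC []
  [8] addr=0xca blk=12 s=0: L1-HIT | VC []
  [9] addr=0xce blk=12 s=0: L1-HIT | VC []
  [10] addr=0xc4 blk=12 s=0: L1-HIT | VC []
  [11] addr=0x24 blk=2 s=0: MISS | VC [12]
  [12] addr=0x49 blk=4 s=0: MISS | VC [12, 2]
  [13] addr=0x28 blk=2 s=0: VC-HIT | VC [12, 4]
  [14] addr=0x21 blk=2 s=0: L1-HIT | VC [12, 4]
  [15] addr=0x44 blk=4 s=0: VC-HIT | VC [12, 2]
  [16] addr=0x21 blk=2 s=0: VC-HIT | VC [12, 4]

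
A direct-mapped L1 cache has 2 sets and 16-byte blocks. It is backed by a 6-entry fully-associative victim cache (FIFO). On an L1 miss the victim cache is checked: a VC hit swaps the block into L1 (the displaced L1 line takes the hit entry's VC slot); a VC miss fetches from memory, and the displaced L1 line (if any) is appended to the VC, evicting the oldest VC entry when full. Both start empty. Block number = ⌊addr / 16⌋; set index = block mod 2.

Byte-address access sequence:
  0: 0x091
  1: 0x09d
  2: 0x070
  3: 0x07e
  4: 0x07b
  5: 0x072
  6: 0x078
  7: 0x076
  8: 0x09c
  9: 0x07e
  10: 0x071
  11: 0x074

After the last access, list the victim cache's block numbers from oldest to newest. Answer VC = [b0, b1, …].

VC = [9]

#0 0x91→b9/s1 MISS; vc=[]
#1 0x9d→b9/s1 L1-HIT; vc=[]
#2 0x70→b7/s1 MISS; vc=[9]
#3 0x7e→b7/s1 L1-HIT; vc=[9]
#4 0x7b→b7/s1 L1-HIT; vc=[9]
#5 0x72→b7/s1 L1-HIT; vc=[9]
#6 0x78→b7/s1 L1-HIT; vc=[9]
#7 0x76→b7/s1 L1-HIT; vc=[9]
#8 0x9c→b9/s1 VC-HIT; vc=[7]
#9 0x7e→b7/s1 VC-HIT; vc=[9]
#10 0x71→b7/s1 L1-HIT; vc=[9]
#11 0x74→b7/s1 L1-HIT; vc=[9]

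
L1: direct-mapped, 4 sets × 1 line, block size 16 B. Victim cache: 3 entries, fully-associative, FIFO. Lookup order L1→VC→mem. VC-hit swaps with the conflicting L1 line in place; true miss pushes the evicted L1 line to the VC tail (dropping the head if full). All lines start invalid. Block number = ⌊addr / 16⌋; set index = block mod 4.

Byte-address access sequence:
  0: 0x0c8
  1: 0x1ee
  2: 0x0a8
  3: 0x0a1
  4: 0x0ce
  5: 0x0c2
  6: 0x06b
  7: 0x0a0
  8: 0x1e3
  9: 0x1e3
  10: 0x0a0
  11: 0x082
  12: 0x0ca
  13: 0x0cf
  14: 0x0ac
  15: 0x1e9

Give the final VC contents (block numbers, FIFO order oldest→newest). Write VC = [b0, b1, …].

  [0] addr=0xc8 blk=12 s=0: MISS | VC []
  [1] addr=0x1ee blk=30 s=2: MISS | VC []
  [2] addr=0xa8 blk=10 s=2: MISS | VC [30]
  [3] addr=0xa1 blk=10 s=2: L1-HIT | VC [30]
  [4] addr=0xce blk=12 s=0: L1-HIT | VC [30]
  [5] addr=0xc2 blk=12 s=0: L1-HIT | VC [30]
  [6] addr=0x6b blk=6 s=2: MISS | VC [30, 10]
  [7] addr=0xa0 blk=10 s=2: VC-HIT | VC [30, 6]
  [8] addr=0x1e3 blk=30 s=2: VC-HIT | VC [10, 6]
  [9] addr=0x1e3 blk=30 s=2: L1-HIT | VC [10, 6]
  [10] addr=0xa0 blk=10 s=2: VC-HIT | VC [30, 6]
  [11] addr=0x82 blk=8 s=0: MISS | VC [30, 6, 12]
  [12] addr=0xca blk=12 s=0: VC-HIT | VC [30, 6, 8]
  [13] addr=0xcf blk=12 s=0: L1-HIT | VC [30, 6, 8]
  [14] addr=0xac blk=10 s=2: L1-HIT | VC [30, 6, 8]
  [15] addr=0x1e9 blk=30 s=2: VC-HIT | VC [10, 6, 8]

VC = [10, 6, 8]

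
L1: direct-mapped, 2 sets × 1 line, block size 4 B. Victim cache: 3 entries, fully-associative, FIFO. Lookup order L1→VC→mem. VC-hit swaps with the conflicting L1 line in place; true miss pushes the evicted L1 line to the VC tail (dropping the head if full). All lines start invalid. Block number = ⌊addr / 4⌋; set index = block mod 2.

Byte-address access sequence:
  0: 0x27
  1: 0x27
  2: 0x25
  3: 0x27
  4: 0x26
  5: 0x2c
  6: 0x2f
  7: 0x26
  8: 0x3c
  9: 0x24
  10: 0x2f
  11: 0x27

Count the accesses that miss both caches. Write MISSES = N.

MISSES = 3

#0 0x27→b9/s1 MISS; vc=[]
#1 0x27→b9/s1 L1-HIT; vc=[]
#2 0x25→b9/s1 L1-HIT; vc=[]
#3 0x27→b9/s1 L1-HIT; vc=[]
#4 0x26→b9/s1 L1-HIT; vc=[]
#5 0x2c→b11/s1 MISS; vc=[9]
#6 0x2f→b11/s1 L1-HIT; vc=[9]
#7 0x26→b9/s1 VC-HIT; vc=[11]
#8 0x3c→b15/s1 MISS; vc=[11,9]
#9 0x24→b9/s1 VC-HIT; vc=[11,15]
#10 0x2f→b11/s1 VC-HIT; vc=[9,15]
#11 0x27→b9/s1 VC-HIT; vc=[11,15]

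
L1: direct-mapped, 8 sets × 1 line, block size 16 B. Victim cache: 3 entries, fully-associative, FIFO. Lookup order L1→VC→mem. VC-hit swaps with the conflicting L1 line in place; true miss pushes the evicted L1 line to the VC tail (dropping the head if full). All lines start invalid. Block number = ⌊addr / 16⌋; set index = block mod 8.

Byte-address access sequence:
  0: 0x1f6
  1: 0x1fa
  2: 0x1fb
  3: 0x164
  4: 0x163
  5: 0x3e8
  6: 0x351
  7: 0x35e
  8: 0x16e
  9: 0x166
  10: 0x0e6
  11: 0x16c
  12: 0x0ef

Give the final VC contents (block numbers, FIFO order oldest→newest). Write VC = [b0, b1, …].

VC = [62, 22]

#0 0x1f6→b31/s7 MISS; vc=[]
#1 0x1fa→b31/s7 L1-HIT; vc=[]
#2 0x1fb→b31/s7 L1-HIT; vc=[]
#3 0x164→b22/s6 MISS; vc=[]
#4 0x163→b22/s6 L1-HIT; vc=[]
#5 0x3e8→b62/s6 MISS; vc=[22]
#6 0x351→b53/s5 MISS; vc=[22]
#7 0x35e→b53/s5 L1-HIT; vc=[22]
#8 0x16e→b22/s6 VC-HIT; vc=[62]
#9 0x166→b22/s6 L1-HIT; vc=[62]
#10 0xe6→b14/s6 MISS; vc=[62,22]
#11 0x16c→b22/s6 VC-HIT; vc=[62,14]
#12 0xef→b14/s6 VC-HIT; vc=[62,22]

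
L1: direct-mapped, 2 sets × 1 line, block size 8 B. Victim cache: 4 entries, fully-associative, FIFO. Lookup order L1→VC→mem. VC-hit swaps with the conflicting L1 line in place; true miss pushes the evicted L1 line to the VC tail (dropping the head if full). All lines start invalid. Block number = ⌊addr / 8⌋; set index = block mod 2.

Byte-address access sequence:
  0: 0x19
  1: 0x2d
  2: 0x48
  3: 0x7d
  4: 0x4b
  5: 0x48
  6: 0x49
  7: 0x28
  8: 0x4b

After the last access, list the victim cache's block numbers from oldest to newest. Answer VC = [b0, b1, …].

VC = [3, 5, 15]

  [0] addr=0x19 blk=3 s=1: MISS | VC []
  [1] addr=0x2d blk=5 s=1: MISS | VC [3]
  [2] addr=0x48 blk=9 s=1: MISS | VC [3, 5]
  [3] addr=0x7d blk=15 s=1: MISS | VC [3, 5, 9]
  [4] addr=0x4b blk=9 s=1: VC-HIT | VC [3, 5, 15]
  [5] addr=0x48 blk=9 s=1: L1-HIT | VC [3, 5, 15]
  [6] addr=0x49 blk=9 s=1: L1-HIT | VC [3, 5, 15]
  [7] addr=0x28 blk=5 s=1: VC-HIT | VC [3, 9, 15]
  [8] addr=0x4b blk=9 s=1: VC-HIT | VC [3, 5, 15]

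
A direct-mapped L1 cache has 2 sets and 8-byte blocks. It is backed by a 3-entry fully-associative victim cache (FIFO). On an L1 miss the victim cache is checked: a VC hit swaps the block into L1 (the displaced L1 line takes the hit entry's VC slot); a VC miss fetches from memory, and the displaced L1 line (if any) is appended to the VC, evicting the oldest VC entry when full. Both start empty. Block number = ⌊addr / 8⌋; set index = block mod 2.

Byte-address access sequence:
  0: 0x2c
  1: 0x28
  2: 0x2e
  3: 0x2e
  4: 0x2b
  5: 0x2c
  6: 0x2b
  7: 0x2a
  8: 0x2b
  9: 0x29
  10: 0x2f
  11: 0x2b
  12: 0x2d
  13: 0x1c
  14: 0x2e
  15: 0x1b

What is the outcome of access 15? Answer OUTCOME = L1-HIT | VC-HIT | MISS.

0: 0x2c (blk 5, set 1) → MISS  vc=[]
1: 0x28 (blk 5, set 1) → L1-HIT  vc=[]
2: 0x2e (blk 5, set 1) → L1-HIT  vc=[]
3: 0x2e (blk 5, set 1) → L1-HIT  vc=[]
4: 0x2b (blk 5, set 1) → L1-HIT  vc=[]
5: 0x2c (blk 5, set 1) → L1-HIT  vc=[]
6: 0x2b (blk 5, set 1) → L1-HIT  vc=[]
7: 0x2a (blk 5, set 1) → L1-HIT  vc=[]
8: 0x2b (blk 5, set 1) → L1-HIT  vc=[]
9: 0x29 (blk 5, set 1) → L1-HIT  vc=[]
10: 0x2f (blk 5, set 1) → L1-HIT  vc=[]
11: 0x2b (blk 5, set 1) → L1-HIT  vc=[]
12: 0x2d (blk 5, set 1) → L1-HIT  vc=[]
13: 0x1c (blk 3, set 1) → MISS  vc=[5]
14: 0x2e (blk 5, set 1) → VC-HIT  vc=[3]
15: 0x1b (blk 3, set 1) → VC-HIT  vc=[5]

OUTCOME = VC-HIT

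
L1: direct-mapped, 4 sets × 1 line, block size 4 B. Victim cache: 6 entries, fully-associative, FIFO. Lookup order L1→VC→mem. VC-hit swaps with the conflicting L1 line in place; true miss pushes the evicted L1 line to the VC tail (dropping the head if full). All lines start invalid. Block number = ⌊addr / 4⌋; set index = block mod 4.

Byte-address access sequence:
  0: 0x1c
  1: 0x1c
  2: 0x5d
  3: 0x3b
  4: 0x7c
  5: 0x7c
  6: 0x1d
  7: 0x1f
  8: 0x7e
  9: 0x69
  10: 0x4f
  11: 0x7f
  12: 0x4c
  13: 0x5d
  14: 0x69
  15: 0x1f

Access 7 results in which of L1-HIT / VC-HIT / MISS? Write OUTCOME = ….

0: 0x1c (blk 7, set 3) → MISS  vc=[]
1: 0x1c (blk 7, set 3) → L1-HIT  vc=[]
2: 0x5d (blk 23, set 3) → MISS  vc=[7]
3: 0x3b (blk 14, set 2) → MISS  vc=[7]
4: 0x7c (blk 31, set 3) → MISS  vc=[7, 23]
5: 0x7c (blk 31, set 3) → L1-HIT  vc=[7, 23]
6: 0x1d (blk 7, set 3) → VC-HIT  vc=[31, 23]
7: 0x1f (blk 7, set 3) → L1-HIT  vc=[31, 23]
8: 0x7e (blk 31, set 3) → VC-HIT  vc=[7, 23]
9: 0x69 (blk 26, set 2) → MISS  vc=[7, 23, 14]
10: 0x4f (blk 19, set 3) → MISS  vc=[7, 23, 14, 31]
11: 0x7f (blk 31, set 3) → VC-HIT  vc=[7, 23, 14, 19]
12: 0x4c (blk 19, set 3) → VC-HIT  vc=[7, 23, 14, 31]
13: 0x5d (blk 23, set 3) → VC-HIT  vc=[7, 19, 14, 31]
14: 0x69 (blk 26, set 2) → L1-HIT  vc=[7, 19, 14, 31]
15: 0x1f (blk 7, set 3) → VC-HIT  vc=[23, 19, 14, 31]

OUTCOME = L1-HIT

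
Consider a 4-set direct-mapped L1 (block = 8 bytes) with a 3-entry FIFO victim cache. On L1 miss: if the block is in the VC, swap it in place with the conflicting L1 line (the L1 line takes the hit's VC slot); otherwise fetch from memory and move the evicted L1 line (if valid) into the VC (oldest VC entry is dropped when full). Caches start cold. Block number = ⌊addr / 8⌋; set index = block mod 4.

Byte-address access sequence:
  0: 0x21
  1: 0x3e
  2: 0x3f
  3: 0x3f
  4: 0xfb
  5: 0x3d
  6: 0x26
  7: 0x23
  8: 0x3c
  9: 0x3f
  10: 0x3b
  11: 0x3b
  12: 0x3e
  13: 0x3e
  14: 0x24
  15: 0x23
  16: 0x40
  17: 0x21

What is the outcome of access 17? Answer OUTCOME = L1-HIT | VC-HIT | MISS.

OUTCOME = VC-HIT

0: 0x21 (blk 4, set 0) → MISS  vc=[]
1: 0x3e (blk 7, set 3) → MISS  vc=[]
2: 0x3f (blk 7, set 3) → L1-HIT  vc=[]
3: 0x3f (blk 7, set 3) → L1-HIT  vc=[]
4: 0xfb (blk 31, set 3) → MISS  vc=[7]
5: 0x3d (blk 7, set 3) → VC-HIT  vc=[31]
6: 0x26 (blk 4, set 0) → L1-HIT  vc=[31]
7: 0x23 (blk 4, set 0) → L1-HIT  vc=[31]
8: 0x3c (blk 7, set 3) → L1-HIT  vc=[31]
9: 0x3f (blk 7, set 3) → L1-HIT  vc=[31]
10: 0x3b (blk 7, set 3) → L1-HIT  vc=[31]
11: 0x3b (blk 7, set 3) → L1-HIT  vc=[31]
12: 0x3e (blk 7, set 3) → L1-HIT  vc=[31]
13: 0x3e (blk 7, set 3) → L1-HIT  vc=[31]
14: 0x24 (blk 4, set 0) → L1-HIT  vc=[31]
15: 0x23 (blk 4, set 0) → L1-HIT  vc=[31]
16: 0x40 (blk 8, set 0) → MISS  vc=[31, 4]
17: 0x21 (blk 4, set 0) → VC-HIT  vc=[31, 8]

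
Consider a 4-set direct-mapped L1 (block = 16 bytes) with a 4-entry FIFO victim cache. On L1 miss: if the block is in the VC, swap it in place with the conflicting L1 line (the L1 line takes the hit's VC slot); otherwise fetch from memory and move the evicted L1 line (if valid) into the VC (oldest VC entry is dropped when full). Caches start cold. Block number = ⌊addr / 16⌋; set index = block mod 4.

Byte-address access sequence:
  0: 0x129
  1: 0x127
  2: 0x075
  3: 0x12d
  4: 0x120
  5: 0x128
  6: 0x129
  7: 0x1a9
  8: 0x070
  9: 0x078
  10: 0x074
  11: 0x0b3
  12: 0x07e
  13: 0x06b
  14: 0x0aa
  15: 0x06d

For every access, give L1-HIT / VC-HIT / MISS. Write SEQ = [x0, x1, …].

  [0] addr=0x129 blk=18 s=2: MISS | VC []
  [1] addr=0x127 blk=18 s=2: L1-HIT | VC []
  [2] addr=0x75 blk=7 s=3: MISS | VC []
  [3] addr=0x12d blk=18 s=2: L1-HIT | VC []
  [4] addr=0x120 blk=18 s=2: L1-HIT | VC []
  [5] addr=0x128 blk=18 s=2: L1-HIT | VC []
  [6] addr=0x129 blk=18 s=2: L1-HIT | VC []
  [7] addr=0x1a9 blk=26 s=2: MISS | VC [18]
  [8] addr=0x70 blk=7 s=3: L1-HIT | VC [18]
  [9] addr=0x78 blk=7 s=3: L1-HIT | VC [18]
  [10] addr=0x74 blk=7 s=3: L1-HIT | VC [18]
  [11] addr=0xb3 blk=11 s=3: MISS | VC [18, 7]
  [12] addr=0x7e blk=7 s=3: VC-HIT | VC [18, 11]
  [13] addr=0x6b blk=6 s=2: MISS | VC [18, 11, 26]
  [14] addr=0xaa blk=10 s=2: MISS | VC [18, 11, 26, 6]
  [15] addr=0x6d blk=6 s=2: VC-HIT | VC [18, 11, 26, 10]

SEQ = [MISS, L1-HIT, MISS, L1-HIT, L1-HIT, L1-HIT, L1-HIT, MISS, L1-HIT, L1-HIT, L1-HIT, MISS, VC-HIT, MISS, MISS, VC-HIT]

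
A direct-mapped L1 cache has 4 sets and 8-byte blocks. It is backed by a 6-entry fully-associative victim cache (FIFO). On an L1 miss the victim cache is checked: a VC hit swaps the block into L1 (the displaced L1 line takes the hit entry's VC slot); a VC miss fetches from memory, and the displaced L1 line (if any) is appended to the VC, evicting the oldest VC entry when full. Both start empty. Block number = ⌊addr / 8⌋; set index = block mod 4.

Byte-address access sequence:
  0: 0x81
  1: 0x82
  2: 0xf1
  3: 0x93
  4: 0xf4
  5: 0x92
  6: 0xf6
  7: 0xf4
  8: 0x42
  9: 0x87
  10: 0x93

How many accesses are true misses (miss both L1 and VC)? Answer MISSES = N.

MISSES = 4

#0 0x81→b16/s0 MISS; vc=[]
#1 0x82→b16/s0 L1-HIT; vc=[]
#2 0xf1→b30/s2 MISS; vc=[]
#3 0x93→b18/s2 MISS; vc=[30]
#4 0xf4→b30/s2 VC-HIT; vc=[18]
#5 0x92→b18/s2 VC-HIT; vc=[30]
#6 0xf6→b30/s2 VC-HIT; vc=[18]
#7 0xf4→b30/s2 L1-HIT; vc=[18]
#8 0x42→b8/s0 MISS; vc=[18,16]
#9 0x87→b16/s0 VC-HIT; vc=[18,8]
#10 0x93→b18/s2 VC-HIT; vc=[30,8]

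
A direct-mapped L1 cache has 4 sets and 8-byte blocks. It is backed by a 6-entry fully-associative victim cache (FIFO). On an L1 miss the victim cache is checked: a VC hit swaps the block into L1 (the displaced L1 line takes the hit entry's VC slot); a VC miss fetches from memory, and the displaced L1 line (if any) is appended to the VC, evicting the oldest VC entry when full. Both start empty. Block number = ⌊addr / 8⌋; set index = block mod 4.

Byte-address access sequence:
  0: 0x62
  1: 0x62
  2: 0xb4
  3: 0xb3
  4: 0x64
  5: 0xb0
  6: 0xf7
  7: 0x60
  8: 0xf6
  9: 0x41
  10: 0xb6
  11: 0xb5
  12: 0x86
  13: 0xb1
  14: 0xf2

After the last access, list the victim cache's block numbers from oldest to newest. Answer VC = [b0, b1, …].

#0 0x62→b12/s0 MISS; vc=[]
#1 0x62→b12/s0 L1-HIT; vc=[]
#2 0xb4→b22/s2 MISS; vc=[]
#3 0xb3→b22/s2 L1-HIT; vc=[]
#4 0x64→b12/s0 L1-HIT; vc=[]
#5 0xb0→b22/s2 L1-HIT; vc=[]
#6 0xf7→b30/s2 MISS; vc=[22]
#7 0x60→b12/s0 L1-HIT; vc=[22]
#8 0xf6→b30/s2 L1-HIT; vc=[22]
#9 0x41→b8/s0 MISS; vc=[22,12]
#10 0xb6→b22/s2 VC-HIT; vc=[30,12]
#11 0xb5→b22/s2 L1-HIT; vc=[30,12]
#12 0x86→b16/s0 MISS; vc=[30,12,8]
#13 0xb1→b22/s2 L1-HIT; vc=[30,12,8]
#14 0xf2→b30/s2 VC-HIT; vc=[22,12,8]

VC = [22, 12, 8]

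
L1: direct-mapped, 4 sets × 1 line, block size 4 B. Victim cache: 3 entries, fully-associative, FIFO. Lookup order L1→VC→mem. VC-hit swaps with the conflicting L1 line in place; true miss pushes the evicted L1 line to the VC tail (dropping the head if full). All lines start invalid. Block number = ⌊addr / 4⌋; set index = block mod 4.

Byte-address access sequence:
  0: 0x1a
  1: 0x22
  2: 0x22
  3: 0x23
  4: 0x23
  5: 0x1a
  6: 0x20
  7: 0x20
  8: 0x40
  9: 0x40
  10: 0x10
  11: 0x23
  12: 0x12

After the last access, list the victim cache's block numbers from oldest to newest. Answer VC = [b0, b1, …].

VC = [8, 16]

  [0] addr=0x1a blk=6 s=2: MISS | VC []
  [1] addr=0x22 blk=8 s=0: MISS | VC []
  [2] addr=0x22 blk=8 s=0: L1-HIT | VC []
  [3] addr=0x23 blk=8 s=0: L1-HIT | VC []
  [4] addr=0x23 blk=8 s=0: L1-HIT | VC []
  [5] addr=0x1a blk=6 s=2: L1-HIT | VC []
  [6] addr=0x20 blk=8 s=0: L1-HIT | VC []
  [7] addr=0x20 blk=8 s=0: L1-HIT | VC []
  [8] addr=0x40 blk=16 s=0: MISS | VC [8]
  [9] addr=0x40 blk=16 s=0: L1-HIT | VC [8]
  [10] addr=0x10 blk=4 s=0: MISS | VC [8, 16]
  [11] addr=0x23 blk=8 s=0: VC-HIT | VC [4, 16]
  [12] addr=0x12 blk=4 s=0: VC-HIT | VC [8, 16]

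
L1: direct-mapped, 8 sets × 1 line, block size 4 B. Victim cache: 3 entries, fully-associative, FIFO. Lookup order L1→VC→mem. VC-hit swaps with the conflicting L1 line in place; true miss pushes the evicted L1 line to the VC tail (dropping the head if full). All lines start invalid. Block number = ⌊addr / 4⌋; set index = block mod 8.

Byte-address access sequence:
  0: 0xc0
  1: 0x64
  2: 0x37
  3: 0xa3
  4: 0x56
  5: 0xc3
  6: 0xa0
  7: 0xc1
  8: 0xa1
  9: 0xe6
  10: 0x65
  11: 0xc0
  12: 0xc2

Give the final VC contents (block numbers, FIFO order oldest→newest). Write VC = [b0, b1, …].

#0 0xc0→b48/s0 MISS; vc=[]
#1 0x64→b25/s1 MISS; vc=[]
#2 0x37→b13/s5 MISS; vc=[]
#3 0xa3→b40/s0 MISS; vc=[48]
#4 0x56→b21/s5 MISS; vc=[48,13]
#5 0xc3→b48/s0 VC-HIT; vc=[40,13]
#6 0xa0→b40/s0 VC-HIT; vc=[48,13]
#7 0xc1→b48/s0 VC-HIT; vc=[40,13]
#8 0xa1→b40/s0 VC-HIT; vc=[48,13]
#9 0xe6→b57/s1 MISS; vc=[48,13,25]
#10 0x65→b25/s1 VC-HIT; vc=[48,13,57]
#11 0xc0→b48/s0 VC-HIT; vc=[40,13,57]
#12 0xc2→b48/s0 L1-HIT; vc=[40,13,57]

VC = [40, 13, 57]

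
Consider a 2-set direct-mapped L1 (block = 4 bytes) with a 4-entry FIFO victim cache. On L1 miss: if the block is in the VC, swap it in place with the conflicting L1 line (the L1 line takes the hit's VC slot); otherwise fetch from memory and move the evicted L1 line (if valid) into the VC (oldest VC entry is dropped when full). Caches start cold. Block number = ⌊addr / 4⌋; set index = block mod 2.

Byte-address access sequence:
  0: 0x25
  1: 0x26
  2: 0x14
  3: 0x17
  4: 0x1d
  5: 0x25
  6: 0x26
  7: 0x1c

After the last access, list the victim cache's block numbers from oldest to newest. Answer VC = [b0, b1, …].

VC = [9, 5]

0: 0x25 (blk 9, set 1) → MISS  vc=[]
1: 0x26 (blk 9, set 1) → L1-HIT  vc=[]
2: 0x14 (blk 5, set 1) → MISS  vc=[9]
3: 0x17 (blk 5, set 1) → L1-HIT  vc=[9]
4: 0x1d (blk 7, set 1) → MISS  vc=[9, 5]
5: 0x25 (blk 9, set 1) → VC-HIT  vc=[7, 5]
6: 0x26 (blk 9, set 1) → L1-HIT  vc=[7, 5]
7: 0x1c (blk 7, set 1) → VC-HIT  vc=[9, 5]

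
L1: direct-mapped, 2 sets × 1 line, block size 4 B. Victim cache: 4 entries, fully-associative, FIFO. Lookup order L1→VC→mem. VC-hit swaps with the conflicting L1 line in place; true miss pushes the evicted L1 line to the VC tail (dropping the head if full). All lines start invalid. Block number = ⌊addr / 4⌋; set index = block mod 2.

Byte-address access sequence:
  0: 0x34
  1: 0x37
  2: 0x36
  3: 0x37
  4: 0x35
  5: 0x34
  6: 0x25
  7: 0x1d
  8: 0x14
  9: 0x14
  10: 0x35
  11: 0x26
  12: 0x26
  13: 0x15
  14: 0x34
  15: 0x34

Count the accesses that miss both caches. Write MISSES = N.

MISSES = 4

  [0] addr=0x34 blk=13 s=1: MISS | VC []
  [1] addr=0x37 blk=13 s=1: L1-HIT | VC []
  [2] addr=0x36 blk=13 s=1: L1-HIT | VC []
  [3] addr=0x37 blk=13 s=1: L1-HIT | VC []
  [4] addr=0x35 blk=13 s=1: L1-HIT | VC []
  [5] addr=0x34 blk=13 s=1: L1-HIT | VC []
  [6] addr=0x25 blk=9 s=1: MISS | VC [13]
  [7] addr=0x1d blk=7 s=1: MISS | VC [13, 9]
  [8] addr=0x14 blk=5 s=1: MISS | VC [13, 9, 7]
  [9] addr=0x14 blk=5 s=1: L1-HIT | VC [13, 9, 7]
  [10] addr=0x35 blk=13 s=1: VC-HIT | VC [5, 9, 7]
  [11] addr=0x26 blk=9 s=1: VC-HIT | VC [5, 13, 7]
  [12] addr=0x26 blk=9 s=1: L1-HIT | VC [5, 13, 7]
  [13] addr=0x15 blk=5 s=1: VC-HIT | VC [9, 13, 7]
  [14] addr=0x34 blk=13 s=1: VC-HIT | VC [9, 5, 7]
  [15] addr=0x34 blk=13 s=1: L1-HIT | VC [9, 5, 7]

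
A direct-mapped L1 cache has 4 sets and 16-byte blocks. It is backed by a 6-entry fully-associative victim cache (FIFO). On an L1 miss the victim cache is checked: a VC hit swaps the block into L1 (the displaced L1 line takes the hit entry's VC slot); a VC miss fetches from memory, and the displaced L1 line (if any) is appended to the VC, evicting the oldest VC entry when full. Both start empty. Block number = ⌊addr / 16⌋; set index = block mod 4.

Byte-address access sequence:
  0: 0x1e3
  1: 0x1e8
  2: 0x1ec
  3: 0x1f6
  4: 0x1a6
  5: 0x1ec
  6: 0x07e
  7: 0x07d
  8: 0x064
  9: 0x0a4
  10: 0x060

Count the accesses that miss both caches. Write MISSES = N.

MISSES = 6

0: 0x1e3 (blk 30, set 2) → MISS  vc=[]
1: 0x1e8 (blk 30, set 2) → L1-HIT  vc=[]
2: 0x1ec (blk 30, set 2) → L1-HIT  vc=[]
3: 0x1f6 (blk 31, set 3) → MISS  vc=[]
4: 0x1a6 (blk 26, set 2) → MISS  vc=[30]
5: 0x1ec (blk 30, set 2) → VC-HIT  vc=[26]
6: 0x7e (blk 7, set 3) → MISS  vc=[26, 31]
7: 0x7d (blk 7, set 3) → L1-HIT  vc=[26, 31]
8: 0x64 (blk 6, set 2) → MISS  vc=[26, 31, 30]
9: 0xa4 (blk 10, set 2) → MISS  vc=[26, 31, 30, 6]
10: 0x60 (blk 6, set 2) → VC-HIT  vc=[26, 31, 30, 10]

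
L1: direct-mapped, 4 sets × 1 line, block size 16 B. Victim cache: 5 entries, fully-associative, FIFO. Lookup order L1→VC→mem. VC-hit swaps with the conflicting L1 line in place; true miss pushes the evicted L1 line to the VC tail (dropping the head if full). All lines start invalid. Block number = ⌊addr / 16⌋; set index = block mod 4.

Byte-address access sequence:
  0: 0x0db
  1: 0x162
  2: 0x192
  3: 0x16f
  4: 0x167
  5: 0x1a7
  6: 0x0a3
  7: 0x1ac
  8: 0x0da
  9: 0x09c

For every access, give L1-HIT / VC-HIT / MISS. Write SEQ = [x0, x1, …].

0: 0xdb (blk 13, set 1) → MISS  vc=[]
1: 0x162 (blk 22, set 2) → MISS  vc=[]
2: 0x192 (blk 25, set 1) → MISS  vc=[13]
3: 0x16f (blk 22, set 2) → L1-HIT  vc=[13]
4: 0x167 (blk 22, set 2) → L1-HIT  vc=[13]
5: 0x1a7 (blk 26, set 2) → MISS  vc=[13, 22]
6: 0xa3 (blk 10, set 2) → MISS  vc=[13, 22, 26]
7: 0x1ac (blk 26, set 2) → VC-HIT  vc=[13, 22, 10]
8: 0xda (blk 13, set 1) → VC-HIT  vc=[25, 22, 10]
9: 0x9c (blk 9, set 1) → MISS  vc=[25, 22, 10, 13]

SEQ = [MISS, MISS, MISS, L1-HIT, L1-HIT, MISS, MISS, VC-HIT, VC-HIT, MISS]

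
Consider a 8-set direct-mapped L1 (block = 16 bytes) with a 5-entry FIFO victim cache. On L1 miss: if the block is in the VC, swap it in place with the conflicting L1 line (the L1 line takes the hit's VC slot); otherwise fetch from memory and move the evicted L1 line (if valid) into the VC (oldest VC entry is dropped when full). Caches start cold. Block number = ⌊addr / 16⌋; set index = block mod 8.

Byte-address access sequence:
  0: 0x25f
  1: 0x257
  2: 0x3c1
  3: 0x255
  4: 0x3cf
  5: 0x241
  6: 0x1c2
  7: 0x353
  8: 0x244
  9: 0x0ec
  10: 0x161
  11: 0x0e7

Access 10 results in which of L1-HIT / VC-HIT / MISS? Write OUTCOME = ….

  [0] addr=0x25f blk=37 s=5: MISS | VC []
  [1] addr=0x257 blk=37 s=5: L1-HIT | VC []
  [2] addr=0x3c1 blk=60 s=4: MISS | VC []
  [3] addr=0x255 blk=37 s=5: L1-HIT | VC []
  [4] addr=0x3cf blk=60 s=4: L1-HIT | VC []
  [5] addr=0x241 blk=36 s=4: MISS | VC [60]
  [6] addr=0x1c2 blk=28 s=4: MISS | VC [60, 36]
  [7] addr=0x353 blk=53 s=5: MISS | VC [60, 36, 37]
  [8] addr=0x244 blk=36 s=4: VC-HIT | VC [60, 28, 37]
  [9] addr=0xec blk=14 s=6: MISS | VC [60, 28, 37]
  [10] addr=0x161 blk=22 s=6: MISS | VC [60, 28, 37, 14]
  [11] addr=0xe7 blk=14 s=6: VC-HIT | VC [60, 28, 37, 22]

OUTCOME = MISS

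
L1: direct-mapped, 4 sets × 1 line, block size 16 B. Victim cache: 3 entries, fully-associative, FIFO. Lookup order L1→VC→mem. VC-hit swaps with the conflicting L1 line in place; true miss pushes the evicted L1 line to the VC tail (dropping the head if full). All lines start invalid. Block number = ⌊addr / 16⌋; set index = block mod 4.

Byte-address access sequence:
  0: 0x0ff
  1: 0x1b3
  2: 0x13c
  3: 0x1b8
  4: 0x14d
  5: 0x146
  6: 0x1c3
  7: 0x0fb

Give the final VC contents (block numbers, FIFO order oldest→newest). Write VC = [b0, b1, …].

VC = [27, 19, 20]

#0 0xff→b15/s3 MISS; vc=[]
#1 0x1b3→b27/s3 MISS; vc=[15]
#2 0x13c→b19/s3 MISS; vc=[15,27]
#3 0x1b8→b27/s3 VC-HIT; vc=[15,19]
#4 0x14d→b20/s0 MISS; vc=[15,19]
#5 0x146→b20/s0 L1-HIT; vc=[15,19]
#6 0x1c3→b28/s0 MISS; vc=[15,19,20]
#7 0xfb→b15/s3 VC-HIT; vc=[27,19,20]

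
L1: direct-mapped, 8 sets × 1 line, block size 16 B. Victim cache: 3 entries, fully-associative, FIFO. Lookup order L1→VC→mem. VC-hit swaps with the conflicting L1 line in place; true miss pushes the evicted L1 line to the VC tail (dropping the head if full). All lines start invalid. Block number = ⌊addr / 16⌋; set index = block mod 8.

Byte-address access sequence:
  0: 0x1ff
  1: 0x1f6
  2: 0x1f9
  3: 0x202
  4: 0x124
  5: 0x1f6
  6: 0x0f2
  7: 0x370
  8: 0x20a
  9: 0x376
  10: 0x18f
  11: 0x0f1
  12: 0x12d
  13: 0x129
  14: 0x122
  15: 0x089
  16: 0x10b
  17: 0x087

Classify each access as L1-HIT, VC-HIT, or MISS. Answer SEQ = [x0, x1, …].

#0 0x1ff→b31/s7 MISS; vc=[]
#1 0x1f6→b31/s7 L1-HIT; vc=[]
#2 0x1f9→b31/s7 L1-HIT; vc=[]
#3 0x202→b32/s0 MISS; vc=[]
#4 0x124→b18/s2 MISS; vc=[]
#5 0x1f6→b31/s7 L1-HIT; vc=[]
#6 0xf2→b15/s7 MISS; vc=[31]
#7 0x370→b55/s7 MISS; vc=[31,15]
#8 0x20a→b32/s0 L1-HIT; vc=[31,15]
#9 0x376→b55/s7 L1-HIT; vc=[31,15]
#10 0x18f→b24/s0 MISS; vc=[31,15,32]
#11 0xf1→b15/s7 VC-HIT; vc=[31,55,32]
#12 0x12d→b18/s2 L1-HIT; vc=[31,55,32]
#13 0x129→b18/s2 L1-HIT; vc=[31,55,32]
#14 0x122→b18/s2 L1-HIT; vc=[31,55,32]
#15 0x89→b8/s0 MISS; vc=[55,32,24]
#16 0x10b→b16/s0 MISS; vc=[32,24,8]
#17 0x87→b8/s0 VC-HIT; vc=[32,24,16]

SEQ = [MISS, L1-HIT, L1-HIT, MISS, MISS, L1-HIT, MISS, MISS, L1-HIT, L1-HIT, MISS, VC-HIT, L1-HIT, L1-HIT, L1-HIT, MISS, MISS, VC-HIT]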